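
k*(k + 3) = k^2 + 3*k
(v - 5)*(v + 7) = v^2 + 2*v - 35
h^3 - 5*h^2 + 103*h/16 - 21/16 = (h - 3)*(h - 7/4)*(h - 1/4)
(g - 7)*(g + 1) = g^2 - 6*g - 7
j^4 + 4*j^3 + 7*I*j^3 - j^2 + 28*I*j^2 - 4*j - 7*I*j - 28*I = (j + 4)*(j + 7*I)*(-I*j + I)*(I*j + I)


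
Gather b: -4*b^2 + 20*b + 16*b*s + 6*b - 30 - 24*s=-4*b^2 + b*(16*s + 26) - 24*s - 30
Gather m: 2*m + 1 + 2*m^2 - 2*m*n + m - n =2*m^2 + m*(3 - 2*n) - n + 1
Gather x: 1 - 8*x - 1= -8*x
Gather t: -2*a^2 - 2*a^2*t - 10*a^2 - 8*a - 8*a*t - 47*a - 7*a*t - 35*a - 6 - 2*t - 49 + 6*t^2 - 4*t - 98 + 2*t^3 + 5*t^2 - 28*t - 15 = -12*a^2 - 90*a + 2*t^3 + 11*t^2 + t*(-2*a^2 - 15*a - 34) - 168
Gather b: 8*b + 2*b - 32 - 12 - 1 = 10*b - 45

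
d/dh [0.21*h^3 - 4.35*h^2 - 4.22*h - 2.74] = 0.63*h^2 - 8.7*h - 4.22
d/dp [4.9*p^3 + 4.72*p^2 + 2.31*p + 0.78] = 14.7*p^2 + 9.44*p + 2.31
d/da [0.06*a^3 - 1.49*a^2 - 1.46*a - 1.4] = 0.18*a^2 - 2.98*a - 1.46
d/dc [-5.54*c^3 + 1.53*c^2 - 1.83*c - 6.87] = -16.62*c^2 + 3.06*c - 1.83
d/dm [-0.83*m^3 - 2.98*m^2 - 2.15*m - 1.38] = -2.49*m^2 - 5.96*m - 2.15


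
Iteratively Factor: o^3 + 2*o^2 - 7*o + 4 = (o - 1)*(o^2 + 3*o - 4) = (o - 1)*(o + 4)*(o - 1)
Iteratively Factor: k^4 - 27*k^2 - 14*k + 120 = (k + 4)*(k^3 - 4*k^2 - 11*k + 30) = (k + 3)*(k + 4)*(k^2 - 7*k + 10) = (k - 5)*(k + 3)*(k + 4)*(k - 2)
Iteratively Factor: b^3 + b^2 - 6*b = (b + 3)*(b^2 - 2*b) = (b - 2)*(b + 3)*(b)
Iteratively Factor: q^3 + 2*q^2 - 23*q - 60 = (q + 3)*(q^2 - q - 20) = (q - 5)*(q + 3)*(q + 4)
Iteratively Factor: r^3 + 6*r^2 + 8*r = (r)*(r^2 + 6*r + 8) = r*(r + 2)*(r + 4)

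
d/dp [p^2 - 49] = 2*p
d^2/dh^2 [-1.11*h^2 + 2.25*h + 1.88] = -2.22000000000000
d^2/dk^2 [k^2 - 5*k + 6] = 2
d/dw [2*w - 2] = 2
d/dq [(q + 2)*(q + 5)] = 2*q + 7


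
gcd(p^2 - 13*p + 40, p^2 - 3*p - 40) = p - 8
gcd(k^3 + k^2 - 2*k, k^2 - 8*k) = k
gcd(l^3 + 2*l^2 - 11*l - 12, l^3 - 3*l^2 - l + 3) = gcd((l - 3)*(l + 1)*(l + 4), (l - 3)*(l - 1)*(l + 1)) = l^2 - 2*l - 3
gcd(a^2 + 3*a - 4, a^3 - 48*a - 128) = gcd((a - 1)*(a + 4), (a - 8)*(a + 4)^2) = a + 4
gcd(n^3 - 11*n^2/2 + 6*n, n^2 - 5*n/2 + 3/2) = n - 3/2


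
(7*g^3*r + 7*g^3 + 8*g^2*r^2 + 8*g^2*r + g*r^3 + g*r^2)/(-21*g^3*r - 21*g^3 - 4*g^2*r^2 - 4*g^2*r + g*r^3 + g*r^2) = (7*g^2 + 8*g*r + r^2)/(-21*g^2 - 4*g*r + r^2)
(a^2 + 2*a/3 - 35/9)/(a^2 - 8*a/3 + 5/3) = (a + 7/3)/(a - 1)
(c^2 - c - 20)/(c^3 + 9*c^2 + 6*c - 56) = (c - 5)/(c^2 + 5*c - 14)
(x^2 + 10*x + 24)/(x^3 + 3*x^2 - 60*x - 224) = (x + 6)/(x^2 - x - 56)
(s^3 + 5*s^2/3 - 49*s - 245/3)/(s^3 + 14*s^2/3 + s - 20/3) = (s^2 - 49)/(s^2 + 3*s - 4)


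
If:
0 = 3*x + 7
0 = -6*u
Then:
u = 0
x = -7/3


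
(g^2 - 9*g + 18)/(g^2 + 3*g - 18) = (g - 6)/(g + 6)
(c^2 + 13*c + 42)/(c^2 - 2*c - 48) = (c + 7)/(c - 8)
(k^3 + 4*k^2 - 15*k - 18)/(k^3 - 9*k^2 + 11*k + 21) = (k + 6)/(k - 7)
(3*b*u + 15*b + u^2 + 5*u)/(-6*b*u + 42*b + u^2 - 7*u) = (3*b*u + 15*b + u^2 + 5*u)/(-6*b*u + 42*b + u^2 - 7*u)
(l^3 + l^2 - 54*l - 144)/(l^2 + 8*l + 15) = (l^2 - 2*l - 48)/(l + 5)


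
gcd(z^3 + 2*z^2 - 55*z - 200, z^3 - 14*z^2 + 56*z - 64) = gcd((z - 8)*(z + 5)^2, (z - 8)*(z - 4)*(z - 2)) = z - 8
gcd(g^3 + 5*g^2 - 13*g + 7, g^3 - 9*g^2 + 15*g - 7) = g^2 - 2*g + 1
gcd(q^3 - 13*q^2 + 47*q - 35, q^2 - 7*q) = q - 7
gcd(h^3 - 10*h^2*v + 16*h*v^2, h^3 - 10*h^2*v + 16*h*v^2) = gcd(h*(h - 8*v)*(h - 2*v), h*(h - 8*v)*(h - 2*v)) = h^3 - 10*h^2*v + 16*h*v^2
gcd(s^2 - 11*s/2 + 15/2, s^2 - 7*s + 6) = 1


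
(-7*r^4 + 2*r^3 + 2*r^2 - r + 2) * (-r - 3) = 7*r^5 + 19*r^4 - 8*r^3 - 5*r^2 + r - 6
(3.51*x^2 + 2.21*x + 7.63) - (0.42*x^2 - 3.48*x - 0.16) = 3.09*x^2 + 5.69*x + 7.79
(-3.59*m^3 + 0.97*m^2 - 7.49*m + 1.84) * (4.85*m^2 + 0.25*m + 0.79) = -17.4115*m^5 + 3.807*m^4 - 38.9201*m^3 + 7.8178*m^2 - 5.4571*m + 1.4536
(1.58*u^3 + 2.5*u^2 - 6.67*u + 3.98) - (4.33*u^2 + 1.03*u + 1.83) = 1.58*u^3 - 1.83*u^2 - 7.7*u + 2.15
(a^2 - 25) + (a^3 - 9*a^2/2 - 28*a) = a^3 - 7*a^2/2 - 28*a - 25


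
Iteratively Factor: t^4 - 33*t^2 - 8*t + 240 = (t - 5)*(t^3 + 5*t^2 - 8*t - 48) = (t - 5)*(t - 3)*(t^2 + 8*t + 16) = (t - 5)*(t - 3)*(t + 4)*(t + 4)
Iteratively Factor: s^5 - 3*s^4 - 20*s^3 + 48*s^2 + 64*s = (s + 1)*(s^4 - 4*s^3 - 16*s^2 + 64*s) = s*(s + 1)*(s^3 - 4*s^2 - 16*s + 64) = s*(s - 4)*(s + 1)*(s^2 - 16) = s*(s - 4)*(s + 1)*(s + 4)*(s - 4)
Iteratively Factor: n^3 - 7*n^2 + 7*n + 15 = (n - 3)*(n^2 - 4*n - 5) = (n - 5)*(n - 3)*(n + 1)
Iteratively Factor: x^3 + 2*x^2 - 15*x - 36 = (x + 3)*(x^2 - x - 12) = (x + 3)^2*(x - 4)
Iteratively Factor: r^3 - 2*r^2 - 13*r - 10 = (r - 5)*(r^2 + 3*r + 2) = (r - 5)*(r + 2)*(r + 1)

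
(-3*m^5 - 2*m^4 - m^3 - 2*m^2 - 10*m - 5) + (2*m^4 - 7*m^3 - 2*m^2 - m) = -3*m^5 - 8*m^3 - 4*m^2 - 11*m - 5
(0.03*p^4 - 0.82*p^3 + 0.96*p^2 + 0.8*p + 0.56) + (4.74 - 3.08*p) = 0.03*p^4 - 0.82*p^3 + 0.96*p^2 - 2.28*p + 5.3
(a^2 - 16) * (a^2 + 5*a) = a^4 + 5*a^3 - 16*a^2 - 80*a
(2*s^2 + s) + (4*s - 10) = 2*s^2 + 5*s - 10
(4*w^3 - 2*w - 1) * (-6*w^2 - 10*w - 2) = -24*w^5 - 40*w^4 + 4*w^3 + 26*w^2 + 14*w + 2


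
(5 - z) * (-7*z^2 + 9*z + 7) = 7*z^3 - 44*z^2 + 38*z + 35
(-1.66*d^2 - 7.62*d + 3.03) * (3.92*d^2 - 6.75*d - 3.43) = -6.5072*d^4 - 18.6654*d^3 + 69.0064*d^2 + 5.6841*d - 10.3929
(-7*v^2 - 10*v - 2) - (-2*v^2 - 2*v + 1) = -5*v^2 - 8*v - 3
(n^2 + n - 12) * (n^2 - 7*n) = n^4 - 6*n^3 - 19*n^2 + 84*n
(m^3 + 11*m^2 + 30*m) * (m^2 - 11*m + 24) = m^5 - 67*m^3 - 66*m^2 + 720*m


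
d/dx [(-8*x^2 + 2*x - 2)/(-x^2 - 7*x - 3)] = 2*(29*x^2 + 22*x - 10)/(x^4 + 14*x^3 + 55*x^2 + 42*x + 9)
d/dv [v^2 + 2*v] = 2*v + 2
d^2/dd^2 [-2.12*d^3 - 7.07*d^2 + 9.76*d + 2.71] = -12.72*d - 14.14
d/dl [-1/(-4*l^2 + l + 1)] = (1 - 8*l)/(-4*l^2 + l + 1)^2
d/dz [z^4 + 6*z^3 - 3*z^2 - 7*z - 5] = 4*z^3 + 18*z^2 - 6*z - 7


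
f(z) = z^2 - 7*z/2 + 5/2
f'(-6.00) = -15.50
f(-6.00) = 59.50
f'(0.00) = -3.50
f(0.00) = 2.50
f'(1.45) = -0.60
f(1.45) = -0.47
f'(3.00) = 2.50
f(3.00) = 1.00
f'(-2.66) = -8.82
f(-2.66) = 18.89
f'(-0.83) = -5.16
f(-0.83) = 6.09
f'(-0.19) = -3.88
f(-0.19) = 3.20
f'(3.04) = 2.58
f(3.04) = 1.10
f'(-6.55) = -16.60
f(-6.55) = 68.33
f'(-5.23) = -13.96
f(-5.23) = 48.16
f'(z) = 2*z - 7/2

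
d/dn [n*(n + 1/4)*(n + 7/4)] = 3*n^2 + 4*n + 7/16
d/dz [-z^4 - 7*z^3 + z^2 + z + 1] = -4*z^3 - 21*z^2 + 2*z + 1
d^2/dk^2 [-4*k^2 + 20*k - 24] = -8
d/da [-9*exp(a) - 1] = -9*exp(a)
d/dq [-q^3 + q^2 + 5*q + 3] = -3*q^2 + 2*q + 5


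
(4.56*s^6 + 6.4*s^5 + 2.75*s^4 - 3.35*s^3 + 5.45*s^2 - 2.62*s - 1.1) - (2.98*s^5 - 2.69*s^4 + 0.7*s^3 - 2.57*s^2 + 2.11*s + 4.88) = 4.56*s^6 + 3.42*s^5 + 5.44*s^4 - 4.05*s^3 + 8.02*s^2 - 4.73*s - 5.98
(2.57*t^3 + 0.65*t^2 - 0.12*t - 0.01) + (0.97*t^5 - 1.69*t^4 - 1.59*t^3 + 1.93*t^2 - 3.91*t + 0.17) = 0.97*t^5 - 1.69*t^4 + 0.98*t^3 + 2.58*t^2 - 4.03*t + 0.16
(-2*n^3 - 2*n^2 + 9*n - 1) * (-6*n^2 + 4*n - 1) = 12*n^5 + 4*n^4 - 60*n^3 + 44*n^2 - 13*n + 1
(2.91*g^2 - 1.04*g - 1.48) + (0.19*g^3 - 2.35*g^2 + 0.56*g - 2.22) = 0.19*g^3 + 0.56*g^2 - 0.48*g - 3.7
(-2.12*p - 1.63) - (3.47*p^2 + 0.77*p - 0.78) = -3.47*p^2 - 2.89*p - 0.85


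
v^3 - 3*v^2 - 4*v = v*(v - 4)*(v + 1)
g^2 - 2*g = g*(g - 2)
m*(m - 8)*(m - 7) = m^3 - 15*m^2 + 56*m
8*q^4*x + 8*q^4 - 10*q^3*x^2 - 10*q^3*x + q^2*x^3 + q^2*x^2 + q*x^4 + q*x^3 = (-2*q + x)*(-q + x)*(4*q + x)*(q*x + q)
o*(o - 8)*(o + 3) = o^3 - 5*o^2 - 24*o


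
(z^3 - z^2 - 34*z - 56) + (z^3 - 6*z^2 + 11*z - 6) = 2*z^3 - 7*z^2 - 23*z - 62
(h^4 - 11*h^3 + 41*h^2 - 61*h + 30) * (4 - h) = -h^5 + 15*h^4 - 85*h^3 + 225*h^2 - 274*h + 120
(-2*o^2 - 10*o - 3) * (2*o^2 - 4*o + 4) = -4*o^4 - 12*o^3 + 26*o^2 - 28*o - 12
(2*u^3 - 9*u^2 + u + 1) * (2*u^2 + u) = 4*u^5 - 16*u^4 - 7*u^3 + 3*u^2 + u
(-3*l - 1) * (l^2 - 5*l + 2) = -3*l^3 + 14*l^2 - l - 2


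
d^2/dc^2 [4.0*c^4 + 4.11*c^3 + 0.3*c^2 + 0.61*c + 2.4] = 48.0*c^2 + 24.66*c + 0.6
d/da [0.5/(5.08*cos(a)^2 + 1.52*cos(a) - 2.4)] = (5.08*cos(a) + 0.76)*sin(a)/(5.08*cos(a)^2 + 1.52*cos(a) - 2.4)^2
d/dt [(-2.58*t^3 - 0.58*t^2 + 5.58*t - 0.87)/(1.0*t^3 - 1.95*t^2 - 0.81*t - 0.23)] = (5.611*t^4 - 6.9804*t^3 + 15.741*t^2 - 3.1262*t - 1.9881)/(1.0*t^6 - 3.9*t^5 + 2.1825*t^4 + 2.699*t^3 + 1.5531*t^2 + 0.3726*t + 0.0529)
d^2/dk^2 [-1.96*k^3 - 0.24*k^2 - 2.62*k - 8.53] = -11.76*k - 0.48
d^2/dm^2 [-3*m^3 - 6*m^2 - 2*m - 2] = -18*m - 12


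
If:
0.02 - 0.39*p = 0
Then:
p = 0.05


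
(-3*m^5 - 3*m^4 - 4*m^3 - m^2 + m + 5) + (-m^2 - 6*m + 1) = -3*m^5 - 3*m^4 - 4*m^3 - 2*m^2 - 5*m + 6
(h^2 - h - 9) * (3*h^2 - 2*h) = 3*h^4 - 5*h^3 - 25*h^2 + 18*h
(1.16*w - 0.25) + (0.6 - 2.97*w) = 0.35 - 1.81*w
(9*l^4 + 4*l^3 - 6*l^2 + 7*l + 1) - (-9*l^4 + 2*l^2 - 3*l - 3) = 18*l^4 + 4*l^3 - 8*l^2 + 10*l + 4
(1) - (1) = 0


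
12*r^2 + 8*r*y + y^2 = (2*r + y)*(6*r + y)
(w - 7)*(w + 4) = w^2 - 3*w - 28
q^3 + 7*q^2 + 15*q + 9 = (q + 1)*(q + 3)^2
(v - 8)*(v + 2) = v^2 - 6*v - 16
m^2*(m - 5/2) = m^3 - 5*m^2/2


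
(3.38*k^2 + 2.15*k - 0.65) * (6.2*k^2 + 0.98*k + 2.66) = 20.956*k^4 + 16.6424*k^3 + 7.0678*k^2 + 5.082*k - 1.729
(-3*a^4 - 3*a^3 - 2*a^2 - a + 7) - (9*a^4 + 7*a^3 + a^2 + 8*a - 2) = -12*a^4 - 10*a^3 - 3*a^2 - 9*a + 9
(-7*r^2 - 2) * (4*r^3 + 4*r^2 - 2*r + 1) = -28*r^5 - 28*r^4 + 6*r^3 - 15*r^2 + 4*r - 2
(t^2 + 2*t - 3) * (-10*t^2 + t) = -10*t^4 - 19*t^3 + 32*t^2 - 3*t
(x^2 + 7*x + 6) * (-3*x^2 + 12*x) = -3*x^4 - 9*x^3 + 66*x^2 + 72*x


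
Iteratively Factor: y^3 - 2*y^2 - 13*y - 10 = (y + 2)*(y^2 - 4*y - 5) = (y - 5)*(y + 2)*(y + 1)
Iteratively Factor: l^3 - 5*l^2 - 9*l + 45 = (l - 5)*(l^2 - 9) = (l - 5)*(l - 3)*(l + 3)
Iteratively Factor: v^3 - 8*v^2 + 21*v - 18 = (v - 3)*(v^2 - 5*v + 6) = (v - 3)*(v - 2)*(v - 3)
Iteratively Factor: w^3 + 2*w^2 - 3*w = (w)*(w^2 + 2*w - 3) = w*(w - 1)*(w + 3)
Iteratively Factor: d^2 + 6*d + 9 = (d + 3)*(d + 3)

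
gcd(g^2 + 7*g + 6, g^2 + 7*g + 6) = g^2 + 7*g + 6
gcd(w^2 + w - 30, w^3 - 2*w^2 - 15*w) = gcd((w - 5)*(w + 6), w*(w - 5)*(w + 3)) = w - 5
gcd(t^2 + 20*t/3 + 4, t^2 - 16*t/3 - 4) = t + 2/3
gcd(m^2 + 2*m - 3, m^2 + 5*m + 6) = m + 3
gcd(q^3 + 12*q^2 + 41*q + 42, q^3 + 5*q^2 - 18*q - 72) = q + 3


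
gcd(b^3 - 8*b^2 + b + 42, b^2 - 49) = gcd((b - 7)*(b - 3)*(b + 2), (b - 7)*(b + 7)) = b - 7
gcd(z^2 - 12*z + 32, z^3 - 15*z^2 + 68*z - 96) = z^2 - 12*z + 32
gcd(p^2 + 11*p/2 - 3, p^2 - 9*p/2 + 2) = p - 1/2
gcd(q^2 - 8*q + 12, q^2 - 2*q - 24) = q - 6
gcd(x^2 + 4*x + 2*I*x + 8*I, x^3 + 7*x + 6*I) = x + 2*I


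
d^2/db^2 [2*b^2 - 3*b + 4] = 4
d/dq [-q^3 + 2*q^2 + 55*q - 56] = -3*q^2 + 4*q + 55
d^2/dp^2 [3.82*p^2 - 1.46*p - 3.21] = 7.64000000000000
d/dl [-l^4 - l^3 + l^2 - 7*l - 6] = -4*l^3 - 3*l^2 + 2*l - 7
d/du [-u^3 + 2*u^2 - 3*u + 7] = -3*u^2 + 4*u - 3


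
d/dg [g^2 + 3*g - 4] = 2*g + 3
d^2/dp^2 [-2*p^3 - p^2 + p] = -12*p - 2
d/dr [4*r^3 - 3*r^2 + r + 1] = 12*r^2 - 6*r + 1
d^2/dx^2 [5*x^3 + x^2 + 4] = 30*x + 2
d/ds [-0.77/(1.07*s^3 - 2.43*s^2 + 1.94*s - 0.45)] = (2.4717*s^2 - 3.7422*s + 1.4938)/(1.07*s^3 - 2.43*s^2 + 1.94*s - 0.45)^2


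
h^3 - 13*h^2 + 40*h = h*(h - 8)*(h - 5)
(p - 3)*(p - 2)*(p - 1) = p^3 - 6*p^2 + 11*p - 6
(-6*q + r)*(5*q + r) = -30*q^2 - q*r + r^2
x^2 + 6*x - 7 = (x - 1)*(x + 7)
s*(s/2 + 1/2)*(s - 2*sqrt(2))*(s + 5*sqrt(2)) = s^4/2 + s^3/2 + 3*sqrt(2)*s^3/2 - 10*s^2 + 3*sqrt(2)*s^2/2 - 10*s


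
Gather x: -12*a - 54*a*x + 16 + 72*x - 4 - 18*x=-12*a + x*(54 - 54*a) + 12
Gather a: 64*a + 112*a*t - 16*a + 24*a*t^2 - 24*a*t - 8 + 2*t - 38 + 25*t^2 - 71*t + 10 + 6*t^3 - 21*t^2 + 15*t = a*(24*t^2 + 88*t + 48) + 6*t^3 + 4*t^2 - 54*t - 36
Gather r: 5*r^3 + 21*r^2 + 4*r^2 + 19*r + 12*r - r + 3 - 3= 5*r^3 + 25*r^2 + 30*r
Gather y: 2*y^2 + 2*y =2*y^2 + 2*y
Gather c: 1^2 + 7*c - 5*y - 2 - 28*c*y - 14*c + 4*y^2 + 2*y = c*(-28*y - 7) + 4*y^2 - 3*y - 1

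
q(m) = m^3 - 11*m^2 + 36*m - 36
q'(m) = 3*m^2 - 22*m + 36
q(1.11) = -8.23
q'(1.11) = 15.28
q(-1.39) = -109.98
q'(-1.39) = 72.38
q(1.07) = -8.85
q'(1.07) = 15.89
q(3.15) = -0.49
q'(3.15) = -3.53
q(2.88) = 0.33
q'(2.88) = -2.48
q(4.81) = -6.05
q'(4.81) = -0.41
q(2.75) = 0.61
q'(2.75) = -1.81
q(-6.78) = -1097.40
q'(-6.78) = 323.07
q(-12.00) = -3780.00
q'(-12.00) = 732.00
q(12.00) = 540.00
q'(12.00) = 204.00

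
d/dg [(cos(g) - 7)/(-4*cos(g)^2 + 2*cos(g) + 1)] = (-4*cos(g)^2 + 56*cos(g) - 15)*sin(g)/(4*sin(g)^2 + 2*cos(g) - 3)^2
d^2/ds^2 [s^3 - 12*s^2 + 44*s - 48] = 6*s - 24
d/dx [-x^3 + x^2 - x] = -3*x^2 + 2*x - 1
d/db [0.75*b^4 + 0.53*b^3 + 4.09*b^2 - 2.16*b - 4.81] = 3.0*b^3 + 1.59*b^2 + 8.18*b - 2.16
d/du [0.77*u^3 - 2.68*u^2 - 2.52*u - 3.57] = 2.31*u^2 - 5.36*u - 2.52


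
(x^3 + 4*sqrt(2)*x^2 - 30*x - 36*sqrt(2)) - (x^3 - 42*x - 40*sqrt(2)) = 4*sqrt(2)*x^2 + 12*x + 4*sqrt(2)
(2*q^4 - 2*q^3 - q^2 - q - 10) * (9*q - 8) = 18*q^5 - 34*q^4 + 7*q^3 - q^2 - 82*q + 80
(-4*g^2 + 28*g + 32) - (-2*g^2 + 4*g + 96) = -2*g^2 + 24*g - 64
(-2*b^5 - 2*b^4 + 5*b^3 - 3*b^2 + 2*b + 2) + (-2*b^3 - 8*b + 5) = -2*b^5 - 2*b^4 + 3*b^3 - 3*b^2 - 6*b + 7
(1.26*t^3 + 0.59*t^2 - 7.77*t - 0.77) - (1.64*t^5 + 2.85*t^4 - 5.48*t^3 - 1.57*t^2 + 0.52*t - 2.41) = -1.64*t^5 - 2.85*t^4 + 6.74*t^3 + 2.16*t^2 - 8.29*t + 1.64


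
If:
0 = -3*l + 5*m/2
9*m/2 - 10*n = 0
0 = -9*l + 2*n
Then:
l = 0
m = 0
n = 0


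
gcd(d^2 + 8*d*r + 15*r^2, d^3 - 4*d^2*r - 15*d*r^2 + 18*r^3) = d + 3*r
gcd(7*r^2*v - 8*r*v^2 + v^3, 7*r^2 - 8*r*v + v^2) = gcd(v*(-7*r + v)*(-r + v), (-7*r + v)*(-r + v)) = 7*r^2 - 8*r*v + v^2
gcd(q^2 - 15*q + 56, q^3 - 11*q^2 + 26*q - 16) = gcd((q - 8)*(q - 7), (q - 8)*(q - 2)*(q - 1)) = q - 8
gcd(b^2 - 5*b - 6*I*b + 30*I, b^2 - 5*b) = b - 5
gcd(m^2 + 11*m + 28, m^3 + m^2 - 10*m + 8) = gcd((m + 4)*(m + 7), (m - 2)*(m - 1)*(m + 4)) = m + 4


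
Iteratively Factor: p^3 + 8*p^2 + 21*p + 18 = (p + 3)*(p^2 + 5*p + 6) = (p + 3)^2*(p + 2)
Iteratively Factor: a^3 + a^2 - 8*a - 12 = (a + 2)*(a^2 - a - 6) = (a + 2)^2*(a - 3)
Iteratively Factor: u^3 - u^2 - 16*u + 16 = (u - 4)*(u^2 + 3*u - 4) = (u - 4)*(u + 4)*(u - 1)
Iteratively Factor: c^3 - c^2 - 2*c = (c + 1)*(c^2 - 2*c) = c*(c + 1)*(c - 2)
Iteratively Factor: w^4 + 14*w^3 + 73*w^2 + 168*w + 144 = (w + 3)*(w^3 + 11*w^2 + 40*w + 48) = (w + 3)*(w + 4)*(w^2 + 7*w + 12) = (w + 3)*(w + 4)^2*(w + 3)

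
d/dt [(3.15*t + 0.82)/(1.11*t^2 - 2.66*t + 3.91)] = (-3.4965*t^2 - 1.8204*t + 14.4977)/(1.2321*t^4 - 5.9052*t^3 + 15.7558*t^2 - 20.8012*t + 15.2881)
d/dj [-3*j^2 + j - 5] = 1 - 6*j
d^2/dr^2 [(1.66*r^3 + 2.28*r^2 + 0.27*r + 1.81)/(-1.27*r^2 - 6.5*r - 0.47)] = (-3.5527136788005e-15*r^5 - 5.6843418860808e-14*r^4 - 101.516458*r^3 - 39.778302*r^2 - 90.882486*r - 150.141826)/(2.048383*r^6 + 31.45155*r^5 + 163.246689*r^4 + 297.9041*r^3 + 60.414129*r^2 + 4.30755*r + 0.103823)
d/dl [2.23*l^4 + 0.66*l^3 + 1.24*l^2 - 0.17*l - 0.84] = 8.92*l^3 + 1.98*l^2 + 2.48*l - 0.17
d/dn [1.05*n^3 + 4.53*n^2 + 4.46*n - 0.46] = 3.15*n^2 + 9.06*n + 4.46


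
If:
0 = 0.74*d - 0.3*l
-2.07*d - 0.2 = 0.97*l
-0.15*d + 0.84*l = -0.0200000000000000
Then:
No Solution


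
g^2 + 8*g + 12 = (g + 2)*(g + 6)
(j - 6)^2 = j^2 - 12*j + 36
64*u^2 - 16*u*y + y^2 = (-8*u + y)^2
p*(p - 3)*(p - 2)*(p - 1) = p^4 - 6*p^3 + 11*p^2 - 6*p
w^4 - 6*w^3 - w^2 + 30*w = w*(w - 5)*(w - 3)*(w + 2)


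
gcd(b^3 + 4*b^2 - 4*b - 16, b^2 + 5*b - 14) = b - 2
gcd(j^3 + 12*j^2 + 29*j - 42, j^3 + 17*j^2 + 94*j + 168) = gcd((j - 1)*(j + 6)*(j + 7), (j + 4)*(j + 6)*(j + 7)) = j^2 + 13*j + 42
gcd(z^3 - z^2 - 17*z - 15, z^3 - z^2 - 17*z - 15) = z^3 - z^2 - 17*z - 15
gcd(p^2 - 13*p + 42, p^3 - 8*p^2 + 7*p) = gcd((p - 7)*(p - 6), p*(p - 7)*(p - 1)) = p - 7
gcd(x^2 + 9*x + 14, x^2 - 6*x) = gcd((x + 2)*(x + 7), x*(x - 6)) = 1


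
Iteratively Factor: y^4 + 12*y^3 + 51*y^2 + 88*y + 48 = (y + 3)*(y^3 + 9*y^2 + 24*y + 16) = (y + 1)*(y + 3)*(y^2 + 8*y + 16) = (y + 1)*(y + 3)*(y + 4)*(y + 4)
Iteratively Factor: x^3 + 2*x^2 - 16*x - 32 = (x - 4)*(x^2 + 6*x + 8) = (x - 4)*(x + 4)*(x + 2)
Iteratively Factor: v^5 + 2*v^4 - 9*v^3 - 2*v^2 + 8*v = (v + 4)*(v^4 - 2*v^3 - v^2 + 2*v) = (v + 1)*(v + 4)*(v^3 - 3*v^2 + 2*v) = (v - 1)*(v + 1)*(v + 4)*(v^2 - 2*v) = v*(v - 1)*(v + 1)*(v + 4)*(v - 2)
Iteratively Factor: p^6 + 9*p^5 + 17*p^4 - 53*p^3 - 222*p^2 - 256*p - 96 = (p + 4)*(p^5 + 5*p^4 - 3*p^3 - 41*p^2 - 58*p - 24) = (p + 4)^2*(p^4 + p^3 - 7*p^2 - 13*p - 6) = (p - 3)*(p + 4)^2*(p^3 + 4*p^2 + 5*p + 2) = (p - 3)*(p + 1)*(p + 4)^2*(p^2 + 3*p + 2) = (p - 3)*(p + 1)^2*(p + 4)^2*(p + 2)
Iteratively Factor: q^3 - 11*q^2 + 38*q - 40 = (q - 5)*(q^2 - 6*q + 8) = (q - 5)*(q - 4)*(q - 2)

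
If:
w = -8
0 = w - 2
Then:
No Solution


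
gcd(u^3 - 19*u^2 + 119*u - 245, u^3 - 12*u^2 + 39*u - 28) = u - 7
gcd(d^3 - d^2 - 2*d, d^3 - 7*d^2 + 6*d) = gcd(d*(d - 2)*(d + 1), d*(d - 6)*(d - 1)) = d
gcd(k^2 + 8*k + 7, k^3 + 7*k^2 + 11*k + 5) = k + 1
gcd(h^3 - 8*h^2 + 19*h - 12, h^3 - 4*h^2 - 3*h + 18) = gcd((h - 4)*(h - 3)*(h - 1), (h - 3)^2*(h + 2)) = h - 3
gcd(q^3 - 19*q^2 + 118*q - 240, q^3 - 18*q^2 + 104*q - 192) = q^2 - 14*q + 48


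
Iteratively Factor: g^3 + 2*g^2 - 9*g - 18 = (g - 3)*(g^2 + 5*g + 6) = (g - 3)*(g + 3)*(g + 2)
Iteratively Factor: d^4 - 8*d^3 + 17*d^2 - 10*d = (d - 2)*(d^3 - 6*d^2 + 5*d) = d*(d - 2)*(d^2 - 6*d + 5) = d*(d - 5)*(d - 2)*(d - 1)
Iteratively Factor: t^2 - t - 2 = (t + 1)*(t - 2)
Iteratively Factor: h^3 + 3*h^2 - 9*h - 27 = (h + 3)*(h^2 - 9) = (h + 3)^2*(h - 3)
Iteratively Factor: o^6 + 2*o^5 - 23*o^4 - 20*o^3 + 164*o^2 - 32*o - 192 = (o - 2)*(o^5 + 4*o^4 - 15*o^3 - 50*o^2 + 64*o + 96) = (o - 3)*(o - 2)*(o^4 + 7*o^3 + 6*o^2 - 32*o - 32) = (o - 3)*(o - 2)^2*(o^3 + 9*o^2 + 24*o + 16) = (o - 3)*(o - 2)^2*(o + 1)*(o^2 + 8*o + 16) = (o - 3)*(o - 2)^2*(o + 1)*(o + 4)*(o + 4)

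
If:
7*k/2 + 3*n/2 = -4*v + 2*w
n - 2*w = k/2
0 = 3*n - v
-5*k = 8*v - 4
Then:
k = -100/67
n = 32/67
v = 96/67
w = 41/67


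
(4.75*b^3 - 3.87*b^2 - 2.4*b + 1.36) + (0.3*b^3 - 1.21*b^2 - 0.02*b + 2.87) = 5.05*b^3 - 5.08*b^2 - 2.42*b + 4.23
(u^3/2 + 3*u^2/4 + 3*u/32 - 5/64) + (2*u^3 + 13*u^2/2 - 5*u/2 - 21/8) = 5*u^3/2 + 29*u^2/4 - 77*u/32 - 173/64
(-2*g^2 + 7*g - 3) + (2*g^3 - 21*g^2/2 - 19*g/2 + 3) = 2*g^3 - 25*g^2/2 - 5*g/2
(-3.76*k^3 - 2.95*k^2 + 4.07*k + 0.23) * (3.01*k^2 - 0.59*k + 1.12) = -11.3176*k^5 - 6.6611*k^4 + 9.78*k^3 - 5.013*k^2 + 4.4227*k + 0.2576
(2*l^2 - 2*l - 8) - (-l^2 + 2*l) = 3*l^2 - 4*l - 8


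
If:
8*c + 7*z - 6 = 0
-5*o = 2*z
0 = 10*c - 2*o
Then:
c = -4/53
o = -20/53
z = 50/53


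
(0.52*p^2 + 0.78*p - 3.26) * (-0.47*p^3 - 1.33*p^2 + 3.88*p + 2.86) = -0.2444*p^5 - 1.0582*p^4 + 2.5124*p^3 + 8.8494*p^2 - 10.418*p - 9.3236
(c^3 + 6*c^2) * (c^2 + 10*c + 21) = c^5 + 16*c^4 + 81*c^3 + 126*c^2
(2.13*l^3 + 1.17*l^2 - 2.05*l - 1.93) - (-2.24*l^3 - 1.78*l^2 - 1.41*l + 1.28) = 4.37*l^3 + 2.95*l^2 - 0.64*l - 3.21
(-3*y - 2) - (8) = -3*y - 10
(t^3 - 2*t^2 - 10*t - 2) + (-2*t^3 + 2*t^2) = -t^3 - 10*t - 2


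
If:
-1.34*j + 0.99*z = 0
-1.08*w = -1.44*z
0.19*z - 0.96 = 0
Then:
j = 3.73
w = 6.74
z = 5.05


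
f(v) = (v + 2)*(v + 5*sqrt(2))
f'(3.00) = 15.07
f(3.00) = 50.36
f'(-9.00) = -8.93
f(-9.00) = 13.50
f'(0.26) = 9.59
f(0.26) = 16.57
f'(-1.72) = 5.63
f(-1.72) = 1.50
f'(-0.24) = 8.59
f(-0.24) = 12.02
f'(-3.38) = 2.31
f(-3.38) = -5.09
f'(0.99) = 11.05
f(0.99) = 24.10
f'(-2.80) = 3.47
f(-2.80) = -3.42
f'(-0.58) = 7.91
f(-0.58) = 9.22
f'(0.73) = 10.53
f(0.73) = 21.30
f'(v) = 2*v + 2 + 5*sqrt(2)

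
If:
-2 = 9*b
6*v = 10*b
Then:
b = -2/9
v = -10/27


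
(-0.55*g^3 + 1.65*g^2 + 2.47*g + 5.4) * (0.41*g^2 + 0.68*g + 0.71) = -0.2255*g^5 + 0.3025*g^4 + 1.7442*g^3 + 5.0651*g^2 + 5.4257*g + 3.834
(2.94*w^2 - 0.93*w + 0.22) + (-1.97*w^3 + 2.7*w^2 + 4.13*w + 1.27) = -1.97*w^3 + 5.64*w^2 + 3.2*w + 1.49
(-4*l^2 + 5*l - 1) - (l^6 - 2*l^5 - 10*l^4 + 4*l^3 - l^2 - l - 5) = -l^6 + 2*l^5 + 10*l^4 - 4*l^3 - 3*l^2 + 6*l + 4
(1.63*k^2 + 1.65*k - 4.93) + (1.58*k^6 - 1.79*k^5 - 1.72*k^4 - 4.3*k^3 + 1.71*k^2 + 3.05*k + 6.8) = 1.58*k^6 - 1.79*k^5 - 1.72*k^4 - 4.3*k^3 + 3.34*k^2 + 4.7*k + 1.87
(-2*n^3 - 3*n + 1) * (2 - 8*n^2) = 16*n^5 + 20*n^3 - 8*n^2 - 6*n + 2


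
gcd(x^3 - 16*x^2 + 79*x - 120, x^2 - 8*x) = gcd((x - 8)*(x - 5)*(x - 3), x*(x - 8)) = x - 8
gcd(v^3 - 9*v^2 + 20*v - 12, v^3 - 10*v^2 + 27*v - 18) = v^2 - 7*v + 6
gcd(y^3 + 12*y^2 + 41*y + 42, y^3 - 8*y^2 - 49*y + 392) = y + 7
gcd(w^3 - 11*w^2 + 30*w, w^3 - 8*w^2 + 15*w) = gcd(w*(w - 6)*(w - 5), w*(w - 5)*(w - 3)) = w^2 - 5*w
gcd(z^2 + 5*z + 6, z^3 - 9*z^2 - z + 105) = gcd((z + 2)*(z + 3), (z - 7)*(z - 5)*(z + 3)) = z + 3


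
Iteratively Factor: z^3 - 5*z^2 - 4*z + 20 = (z + 2)*(z^2 - 7*z + 10) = (z - 2)*(z + 2)*(z - 5)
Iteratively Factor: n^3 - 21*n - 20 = (n - 5)*(n^2 + 5*n + 4) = (n - 5)*(n + 4)*(n + 1)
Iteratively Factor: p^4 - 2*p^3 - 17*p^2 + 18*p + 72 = (p + 3)*(p^3 - 5*p^2 - 2*p + 24) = (p - 3)*(p + 3)*(p^2 - 2*p - 8) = (p - 3)*(p + 2)*(p + 3)*(p - 4)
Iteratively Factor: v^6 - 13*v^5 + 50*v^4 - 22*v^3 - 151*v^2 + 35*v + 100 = (v - 5)*(v^5 - 8*v^4 + 10*v^3 + 28*v^2 - 11*v - 20) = (v - 5)*(v + 1)*(v^4 - 9*v^3 + 19*v^2 + 9*v - 20) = (v - 5)*(v - 1)*(v + 1)*(v^3 - 8*v^2 + 11*v + 20) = (v - 5)^2*(v - 1)*(v + 1)*(v^2 - 3*v - 4) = (v - 5)^2*(v - 1)*(v + 1)^2*(v - 4)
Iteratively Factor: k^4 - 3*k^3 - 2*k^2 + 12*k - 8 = (k - 2)*(k^3 - k^2 - 4*k + 4) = (k - 2)*(k + 2)*(k^2 - 3*k + 2) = (k - 2)^2*(k + 2)*(k - 1)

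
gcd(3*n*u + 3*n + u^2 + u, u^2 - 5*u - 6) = u + 1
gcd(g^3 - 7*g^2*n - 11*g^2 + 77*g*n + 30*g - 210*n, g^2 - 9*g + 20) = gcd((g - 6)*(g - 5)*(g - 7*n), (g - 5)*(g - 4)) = g - 5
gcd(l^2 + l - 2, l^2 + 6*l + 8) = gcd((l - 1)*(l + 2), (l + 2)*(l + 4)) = l + 2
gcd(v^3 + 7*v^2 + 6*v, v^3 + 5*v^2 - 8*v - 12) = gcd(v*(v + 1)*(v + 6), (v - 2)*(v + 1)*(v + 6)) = v^2 + 7*v + 6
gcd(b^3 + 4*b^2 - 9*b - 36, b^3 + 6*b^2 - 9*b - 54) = b^2 - 9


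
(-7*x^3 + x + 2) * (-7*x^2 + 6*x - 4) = 49*x^5 - 42*x^4 + 21*x^3 - 8*x^2 + 8*x - 8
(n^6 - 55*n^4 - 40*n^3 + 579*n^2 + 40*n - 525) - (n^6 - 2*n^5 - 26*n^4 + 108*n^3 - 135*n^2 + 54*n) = 2*n^5 - 29*n^4 - 148*n^3 + 714*n^2 - 14*n - 525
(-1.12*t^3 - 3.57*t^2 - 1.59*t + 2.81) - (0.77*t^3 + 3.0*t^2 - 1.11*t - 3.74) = -1.89*t^3 - 6.57*t^2 - 0.48*t + 6.55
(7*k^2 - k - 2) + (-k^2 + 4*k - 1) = 6*k^2 + 3*k - 3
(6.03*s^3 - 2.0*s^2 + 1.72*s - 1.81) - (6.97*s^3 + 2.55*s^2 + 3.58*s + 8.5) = -0.94*s^3 - 4.55*s^2 - 1.86*s - 10.31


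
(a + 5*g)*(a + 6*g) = a^2 + 11*a*g + 30*g^2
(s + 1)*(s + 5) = s^2 + 6*s + 5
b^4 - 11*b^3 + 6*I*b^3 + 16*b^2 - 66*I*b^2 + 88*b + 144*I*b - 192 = (b - 8)*(b - 3)*(b + 2*I)*(b + 4*I)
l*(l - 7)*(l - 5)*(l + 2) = l^4 - 10*l^3 + 11*l^2 + 70*l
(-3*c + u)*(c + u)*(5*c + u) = -15*c^3 - 13*c^2*u + 3*c*u^2 + u^3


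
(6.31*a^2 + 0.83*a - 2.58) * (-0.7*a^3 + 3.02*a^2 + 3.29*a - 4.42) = -4.417*a^5 + 18.4752*a^4 + 25.0725*a^3 - 32.9511*a^2 - 12.1568*a + 11.4036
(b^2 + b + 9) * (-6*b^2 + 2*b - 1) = -6*b^4 - 4*b^3 - 53*b^2 + 17*b - 9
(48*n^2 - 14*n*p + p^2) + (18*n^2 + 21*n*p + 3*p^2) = 66*n^2 + 7*n*p + 4*p^2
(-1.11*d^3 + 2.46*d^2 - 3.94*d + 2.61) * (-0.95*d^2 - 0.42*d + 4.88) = 1.0545*d^5 - 1.8708*d^4 - 2.707*d^3 + 11.1801*d^2 - 20.3234*d + 12.7368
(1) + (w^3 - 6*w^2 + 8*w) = w^3 - 6*w^2 + 8*w + 1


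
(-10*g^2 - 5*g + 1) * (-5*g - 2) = 50*g^3 + 45*g^2 + 5*g - 2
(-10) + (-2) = -12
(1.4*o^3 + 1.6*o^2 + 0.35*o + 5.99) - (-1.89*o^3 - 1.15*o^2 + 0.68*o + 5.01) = 3.29*o^3 + 2.75*o^2 - 0.33*o + 0.98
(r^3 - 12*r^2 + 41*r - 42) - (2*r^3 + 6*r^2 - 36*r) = -r^3 - 18*r^2 + 77*r - 42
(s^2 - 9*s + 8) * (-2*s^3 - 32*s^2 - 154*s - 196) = -2*s^5 - 14*s^4 + 118*s^3 + 934*s^2 + 532*s - 1568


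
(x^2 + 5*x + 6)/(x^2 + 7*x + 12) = (x + 2)/(x + 4)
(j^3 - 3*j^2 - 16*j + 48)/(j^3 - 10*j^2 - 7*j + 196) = (j^2 - 7*j + 12)/(j^2 - 14*j + 49)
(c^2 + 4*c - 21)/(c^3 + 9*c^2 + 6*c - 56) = (c - 3)/(c^2 + 2*c - 8)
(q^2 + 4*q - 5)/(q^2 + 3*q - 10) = (q - 1)/(q - 2)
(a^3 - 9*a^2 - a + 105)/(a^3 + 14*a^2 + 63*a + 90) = (a^2 - 12*a + 35)/(a^2 + 11*a + 30)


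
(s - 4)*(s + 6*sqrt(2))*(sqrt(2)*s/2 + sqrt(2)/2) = sqrt(2)*s^3/2 - 3*sqrt(2)*s^2/2 + 6*s^2 - 18*s - 2*sqrt(2)*s - 24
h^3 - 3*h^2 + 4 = (h - 2)^2*(h + 1)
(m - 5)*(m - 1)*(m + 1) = m^3 - 5*m^2 - m + 5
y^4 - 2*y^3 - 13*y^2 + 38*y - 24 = (y - 3)*(y - 2)*(y - 1)*(y + 4)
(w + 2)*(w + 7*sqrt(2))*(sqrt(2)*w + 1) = sqrt(2)*w^3 + 2*sqrt(2)*w^2 + 15*w^2 + 7*sqrt(2)*w + 30*w + 14*sqrt(2)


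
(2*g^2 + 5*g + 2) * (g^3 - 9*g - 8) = 2*g^5 + 5*g^4 - 16*g^3 - 61*g^2 - 58*g - 16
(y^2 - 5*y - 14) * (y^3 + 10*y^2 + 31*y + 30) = y^5 + 5*y^4 - 33*y^3 - 265*y^2 - 584*y - 420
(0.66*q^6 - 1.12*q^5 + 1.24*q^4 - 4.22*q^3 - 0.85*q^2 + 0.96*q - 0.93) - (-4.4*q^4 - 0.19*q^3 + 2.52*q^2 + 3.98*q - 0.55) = 0.66*q^6 - 1.12*q^5 + 5.64*q^4 - 4.03*q^3 - 3.37*q^2 - 3.02*q - 0.38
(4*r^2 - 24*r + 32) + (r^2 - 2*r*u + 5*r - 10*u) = 5*r^2 - 2*r*u - 19*r - 10*u + 32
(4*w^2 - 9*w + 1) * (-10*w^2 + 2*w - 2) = -40*w^4 + 98*w^3 - 36*w^2 + 20*w - 2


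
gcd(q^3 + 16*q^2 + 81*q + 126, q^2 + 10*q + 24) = q + 6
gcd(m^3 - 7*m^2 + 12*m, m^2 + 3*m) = m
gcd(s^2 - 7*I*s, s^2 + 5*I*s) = s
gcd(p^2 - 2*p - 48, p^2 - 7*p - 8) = p - 8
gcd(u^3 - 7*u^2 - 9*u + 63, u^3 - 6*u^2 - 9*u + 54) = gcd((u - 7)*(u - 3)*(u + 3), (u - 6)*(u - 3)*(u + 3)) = u^2 - 9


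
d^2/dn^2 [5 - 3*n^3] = -18*n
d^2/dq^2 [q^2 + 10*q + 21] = 2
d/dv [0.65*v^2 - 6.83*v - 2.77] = 1.3*v - 6.83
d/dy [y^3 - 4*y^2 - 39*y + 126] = 3*y^2 - 8*y - 39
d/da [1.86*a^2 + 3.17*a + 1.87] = 3.72*a + 3.17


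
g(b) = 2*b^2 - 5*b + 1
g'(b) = 4*b - 5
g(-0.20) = 2.08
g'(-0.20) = -5.80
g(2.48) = 0.90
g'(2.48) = 4.92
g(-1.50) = 13.00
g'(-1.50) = -11.00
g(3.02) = 4.14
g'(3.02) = 7.08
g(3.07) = 4.50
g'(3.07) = 7.28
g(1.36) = -2.10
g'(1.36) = 0.44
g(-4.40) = 61.72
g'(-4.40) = -22.60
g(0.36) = -0.54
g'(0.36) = -3.56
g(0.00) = 1.00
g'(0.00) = -5.00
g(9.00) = 118.00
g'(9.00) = 31.00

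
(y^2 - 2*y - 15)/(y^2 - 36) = (y^2 - 2*y - 15)/(y^2 - 36)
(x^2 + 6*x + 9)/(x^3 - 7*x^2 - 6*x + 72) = (x + 3)/(x^2 - 10*x + 24)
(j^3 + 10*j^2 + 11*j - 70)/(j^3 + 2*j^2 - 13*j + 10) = (j + 7)/(j - 1)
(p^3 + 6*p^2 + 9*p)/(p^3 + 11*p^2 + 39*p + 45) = p/(p + 5)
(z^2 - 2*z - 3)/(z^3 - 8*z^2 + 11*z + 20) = (z - 3)/(z^2 - 9*z + 20)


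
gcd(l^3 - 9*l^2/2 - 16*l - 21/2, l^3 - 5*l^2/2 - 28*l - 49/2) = l^2 - 6*l - 7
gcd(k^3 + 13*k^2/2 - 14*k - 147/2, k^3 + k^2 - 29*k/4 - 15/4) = k + 3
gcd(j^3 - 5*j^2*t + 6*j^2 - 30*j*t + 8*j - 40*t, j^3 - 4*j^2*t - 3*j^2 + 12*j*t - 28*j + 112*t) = j + 4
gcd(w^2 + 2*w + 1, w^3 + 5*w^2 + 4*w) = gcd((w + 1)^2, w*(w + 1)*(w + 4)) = w + 1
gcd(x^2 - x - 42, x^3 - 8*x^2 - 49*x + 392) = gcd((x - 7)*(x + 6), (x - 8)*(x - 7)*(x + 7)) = x - 7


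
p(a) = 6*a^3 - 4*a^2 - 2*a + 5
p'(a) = 18*a^2 - 8*a - 2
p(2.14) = 41.20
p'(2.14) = 63.31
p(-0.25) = 5.16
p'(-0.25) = 1.12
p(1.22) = 7.50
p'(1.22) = 15.03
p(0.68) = 3.68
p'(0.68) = 0.88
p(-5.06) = -864.62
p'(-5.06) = 499.34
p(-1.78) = -37.95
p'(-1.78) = 69.27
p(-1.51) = -21.76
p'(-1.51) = 51.12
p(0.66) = 3.66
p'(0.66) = 0.56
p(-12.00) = -10915.00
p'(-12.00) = 2686.00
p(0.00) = 5.00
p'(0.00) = -2.00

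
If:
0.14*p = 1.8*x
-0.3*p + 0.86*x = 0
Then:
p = 0.00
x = 0.00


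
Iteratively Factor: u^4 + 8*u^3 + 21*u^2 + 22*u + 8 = (u + 1)*(u^3 + 7*u^2 + 14*u + 8) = (u + 1)^2*(u^2 + 6*u + 8) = (u + 1)^2*(u + 4)*(u + 2)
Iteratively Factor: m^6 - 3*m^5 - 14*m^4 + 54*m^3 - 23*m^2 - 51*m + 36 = (m - 1)*(m^5 - 2*m^4 - 16*m^3 + 38*m^2 + 15*m - 36) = (m - 3)*(m - 1)*(m^4 + m^3 - 13*m^2 - m + 12) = (m - 3)*(m - 1)*(m + 1)*(m^3 - 13*m + 12) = (m - 3)*(m - 1)*(m + 1)*(m + 4)*(m^2 - 4*m + 3) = (m - 3)^2*(m - 1)*(m + 1)*(m + 4)*(m - 1)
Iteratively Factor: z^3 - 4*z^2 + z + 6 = (z + 1)*(z^2 - 5*z + 6) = (z - 3)*(z + 1)*(z - 2)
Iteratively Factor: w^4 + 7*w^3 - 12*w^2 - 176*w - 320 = (w - 5)*(w^3 + 12*w^2 + 48*w + 64) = (w - 5)*(w + 4)*(w^2 + 8*w + 16) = (w - 5)*(w + 4)^2*(w + 4)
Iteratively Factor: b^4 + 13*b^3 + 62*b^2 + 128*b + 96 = (b + 4)*(b^3 + 9*b^2 + 26*b + 24) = (b + 4)^2*(b^2 + 5*b + 6) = (b + 2)*(b + 4)^2*(b + 3)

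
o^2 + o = o*(o + 1)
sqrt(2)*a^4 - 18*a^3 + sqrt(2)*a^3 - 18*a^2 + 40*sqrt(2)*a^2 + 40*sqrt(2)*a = a*(a - 5*sqrt(2))*(a - 4*sqrt(2))*(sqrt(2)*a + sqrt(2))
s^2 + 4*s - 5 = (s - 1)*(s + 5)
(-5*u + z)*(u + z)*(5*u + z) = -25*u^3 - 25*u^2*z + u*z^2 + z^3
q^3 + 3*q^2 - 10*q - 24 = (q - 3)*(q + 2)*(q + 4)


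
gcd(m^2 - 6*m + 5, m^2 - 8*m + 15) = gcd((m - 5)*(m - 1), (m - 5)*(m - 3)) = m - 5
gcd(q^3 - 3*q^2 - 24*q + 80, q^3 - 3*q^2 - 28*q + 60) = q + 5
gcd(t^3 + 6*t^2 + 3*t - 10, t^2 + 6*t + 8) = t + 2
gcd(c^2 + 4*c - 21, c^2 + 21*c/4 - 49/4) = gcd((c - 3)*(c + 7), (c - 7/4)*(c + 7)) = c + 7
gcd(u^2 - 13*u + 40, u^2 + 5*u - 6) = 1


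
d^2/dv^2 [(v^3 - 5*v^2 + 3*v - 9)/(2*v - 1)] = 2*(4*v^3 - 6*v^2 + 3*v - 35)/(8*v^3 - 12*v^2 + 6*v - 1)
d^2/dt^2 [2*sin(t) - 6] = -2*sin(t)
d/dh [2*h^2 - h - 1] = 4*h - 1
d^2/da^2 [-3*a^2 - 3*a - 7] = -6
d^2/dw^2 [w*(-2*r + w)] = 2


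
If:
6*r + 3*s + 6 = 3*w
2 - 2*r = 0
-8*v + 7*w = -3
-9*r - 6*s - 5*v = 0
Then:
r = 1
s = -227/83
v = 123/83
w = 105/83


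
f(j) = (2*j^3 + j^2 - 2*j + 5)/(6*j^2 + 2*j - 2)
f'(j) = (-12*j - 2)*(2*j^3 + j^2 - 2*j + 5)/(6*j^2 + 2*j - 2)^2 + 1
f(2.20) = 0.85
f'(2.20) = 0.23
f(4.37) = 1.50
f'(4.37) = 0.33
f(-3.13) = -0.80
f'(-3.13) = 0.44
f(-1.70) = 0.12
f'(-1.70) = 1.19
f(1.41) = 0.77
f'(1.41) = -0.14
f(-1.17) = 1.42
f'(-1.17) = 5.42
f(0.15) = -3.02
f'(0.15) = -6.34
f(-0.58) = -5.35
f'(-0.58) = 24.24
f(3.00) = 1.07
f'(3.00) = 0.30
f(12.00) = 4.04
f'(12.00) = 0.33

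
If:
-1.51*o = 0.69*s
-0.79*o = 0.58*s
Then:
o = 0.00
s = 0.00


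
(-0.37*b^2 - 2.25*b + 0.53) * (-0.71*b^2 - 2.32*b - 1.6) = 0.2627*b^4 + 2.4559*b^3 + 5.4357*b^2 + 2.3704*b - 0.848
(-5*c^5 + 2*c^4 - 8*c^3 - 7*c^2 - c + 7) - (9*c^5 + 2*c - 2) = -14*c^5 + 2*c^4 - 8*c^3 - 7*c^2 - 3*c + 9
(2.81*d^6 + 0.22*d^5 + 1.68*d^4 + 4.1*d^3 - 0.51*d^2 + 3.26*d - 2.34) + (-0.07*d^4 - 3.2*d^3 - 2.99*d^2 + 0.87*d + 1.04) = 2.81*d^6 + 0.22*d^5 + 1.61*d^4 + 0.899999999999999*d^3 - 3.5*d^2 + 4.13*d - 1.3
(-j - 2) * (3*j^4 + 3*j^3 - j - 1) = -3*j^5 - 9*j^4 - 6*j^3 + j^2 + 3*j + 2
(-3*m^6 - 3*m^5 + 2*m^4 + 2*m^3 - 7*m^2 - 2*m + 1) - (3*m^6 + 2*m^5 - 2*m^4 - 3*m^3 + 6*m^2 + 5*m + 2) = -6*m^6 - 5*m^5 + 4*m^4 + 5*m^3 - 13*m^2 - 7*m - 1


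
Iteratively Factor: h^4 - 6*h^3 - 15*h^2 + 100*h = (h + 4)*(h^3 - 10*h^2 + 25*h) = (h - 5)*(h + 4)*(h^2 - 5*h) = h*(h - 5)*(h + 4)*(h - 5)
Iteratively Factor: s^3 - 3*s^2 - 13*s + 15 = (s - 5)*(s^2 + 2*s - 3) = (s - 5)*(s - 1)*(s + 3)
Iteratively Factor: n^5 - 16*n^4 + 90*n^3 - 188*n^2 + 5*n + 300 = (n - 5)*(n^4 - 11*n^3 + 35*n^2 - 13*n - 60) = (n - 5)*(n + 1)*(n^3 - 12*n^2 + 47*n - 60) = (n - 5)^2*(n + 1)*(n^2 - 7*n + 12) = (n - 5)^2*(n - 3)*(n + 1)*(n - 4)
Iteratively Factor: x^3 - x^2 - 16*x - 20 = (x + 2)*(x^2 - 3*x - 10) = (x - 5)*(x + 2)*(x + 2)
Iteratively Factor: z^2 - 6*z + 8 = (z - 4)*(z - 2)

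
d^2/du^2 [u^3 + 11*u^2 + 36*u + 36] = 6*u + 22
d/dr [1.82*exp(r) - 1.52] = 1.82*exp(r)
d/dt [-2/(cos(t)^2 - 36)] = -4*sin(t)*cos(t)/(cos(t)^2 - 36)^2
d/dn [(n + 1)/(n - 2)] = -3/(n - 2)^2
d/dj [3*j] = 3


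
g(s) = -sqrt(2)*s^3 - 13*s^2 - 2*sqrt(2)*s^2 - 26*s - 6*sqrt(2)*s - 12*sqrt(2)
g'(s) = -3*sqrt(2)*s^2 - 26*s - 4*sqrt(2)*s - 26 - 6*sqrt(2)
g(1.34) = -95.01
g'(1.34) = -84.52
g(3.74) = -441.33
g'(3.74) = -212.23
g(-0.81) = 1.33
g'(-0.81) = -11.63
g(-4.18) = -46.10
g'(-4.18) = 23.71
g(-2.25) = -3.40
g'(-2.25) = 15.26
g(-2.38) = -5.49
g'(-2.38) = 16.83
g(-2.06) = -0.74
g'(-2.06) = 12.72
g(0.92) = -63.20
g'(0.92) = -67.20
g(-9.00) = 42.26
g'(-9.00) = -93.23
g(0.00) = -16.97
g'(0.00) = -34.49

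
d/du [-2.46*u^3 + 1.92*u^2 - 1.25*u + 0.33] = -7.38*u^2 + 3.84*u - 1.25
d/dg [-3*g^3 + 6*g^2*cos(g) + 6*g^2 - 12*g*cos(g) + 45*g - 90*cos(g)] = -6*g^2*sin(g) - 9*g^2 + 12*sqrt(2)*g*sin(g + pi/4) + 12*g + 90*sin(g) - 12*cos(g) + 45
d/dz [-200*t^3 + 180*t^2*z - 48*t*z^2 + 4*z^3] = 180*t^2 - 96*t*z + 12*z^2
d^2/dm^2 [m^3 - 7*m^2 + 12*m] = 6*m - 14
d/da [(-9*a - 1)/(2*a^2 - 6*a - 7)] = (18*a^2 + 4*a + 57)/(4*a^4 - 24*a^3 + 8*a^2 + 84*a + 49)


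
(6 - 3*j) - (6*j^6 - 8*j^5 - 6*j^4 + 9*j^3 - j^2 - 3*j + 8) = -6*j^6 + 8*j^5 + 6*j^4 - 9*j^3 + j^2 - 2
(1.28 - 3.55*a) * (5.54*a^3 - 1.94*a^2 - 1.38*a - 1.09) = -19.667*a^4 + 13.9782*a^3 + 2.4158*a^2 + 2.1031*a - 1.3952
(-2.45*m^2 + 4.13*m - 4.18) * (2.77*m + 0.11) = -6.7865*m^3 + 11.1706*m^2 - 11.1243*m - 0.4598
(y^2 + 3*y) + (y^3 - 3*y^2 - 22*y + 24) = y^3 - 2*y^2 - 19*y + 24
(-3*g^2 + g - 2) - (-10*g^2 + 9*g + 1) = 7*g^2 - 8*g - 3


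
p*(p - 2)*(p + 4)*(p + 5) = p^4 + 7*p^3 + 2*p^2 - 40*p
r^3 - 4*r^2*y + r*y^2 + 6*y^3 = (r - 3*y)*(r - 2*y)*(r + y)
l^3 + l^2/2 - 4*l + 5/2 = (l - 1)^2*(l + 5/2)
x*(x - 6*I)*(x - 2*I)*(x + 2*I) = x^4 - 6*I*x^3 + 4*x^2 - 24*I*x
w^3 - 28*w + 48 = (w - 4)*(w - 2)*(w + 6)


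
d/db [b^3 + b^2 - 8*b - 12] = 3*b^2 + 2*b - 8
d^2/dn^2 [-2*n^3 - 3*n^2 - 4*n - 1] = -12*n - 6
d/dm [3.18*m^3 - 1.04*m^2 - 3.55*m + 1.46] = 9.54*m^2 - 2.08*m - 3.55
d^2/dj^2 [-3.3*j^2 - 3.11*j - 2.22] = -6.60000000000000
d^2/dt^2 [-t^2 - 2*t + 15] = -2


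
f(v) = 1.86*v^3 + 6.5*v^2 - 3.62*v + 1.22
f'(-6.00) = 119.26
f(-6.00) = -144.82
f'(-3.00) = 7.60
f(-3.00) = 20.36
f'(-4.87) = 65.41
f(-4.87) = -41.82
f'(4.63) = 176.19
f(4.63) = 308.41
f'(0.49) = 4.09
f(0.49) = 1.23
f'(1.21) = 20.28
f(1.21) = 9.65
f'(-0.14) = -5.33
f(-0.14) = 1.85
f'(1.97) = 43.65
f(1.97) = 33.53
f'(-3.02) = 8.01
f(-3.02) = 20.20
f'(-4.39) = 46.85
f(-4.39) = -14.98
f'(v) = 5.58*v^2 + 13.0*v - 3.62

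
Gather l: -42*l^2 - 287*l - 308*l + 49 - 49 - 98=-42*l^2 - 595*l - 98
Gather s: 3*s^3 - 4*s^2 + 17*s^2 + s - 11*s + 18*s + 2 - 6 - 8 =3*s^3 + 13*s^2 + 8*s - 12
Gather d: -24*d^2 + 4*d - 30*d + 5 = -24*d^2 - 26*d + 5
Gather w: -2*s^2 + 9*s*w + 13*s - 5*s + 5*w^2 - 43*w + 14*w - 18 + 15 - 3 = -2*s^2 + 8*s + 5*w^2 + w*(9*s - 29) - 6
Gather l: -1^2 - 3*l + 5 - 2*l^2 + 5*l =-2*l^2 + 2*l + 4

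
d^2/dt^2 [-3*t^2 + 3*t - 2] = -6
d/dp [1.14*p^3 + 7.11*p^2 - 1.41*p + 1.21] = 3.42*p^2 + 14.22*p - 1.41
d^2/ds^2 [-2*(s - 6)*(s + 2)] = -4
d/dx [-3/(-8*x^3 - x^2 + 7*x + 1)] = 3*(-24*x^2 - 2*x + 7)/(8*x^3 + x^2 - 7*x - 1)^2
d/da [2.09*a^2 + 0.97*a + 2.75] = 4.18*a + 0.97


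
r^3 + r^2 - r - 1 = (r - 1)*(r + 1)^2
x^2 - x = x*(x - 1)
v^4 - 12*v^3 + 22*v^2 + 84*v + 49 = (v - 7)^2*(v + 1)^2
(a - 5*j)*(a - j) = a^2 - 6*a*j + 5*j^2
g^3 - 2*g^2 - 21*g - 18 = (g - 6)*(g + 1)*(g + 3)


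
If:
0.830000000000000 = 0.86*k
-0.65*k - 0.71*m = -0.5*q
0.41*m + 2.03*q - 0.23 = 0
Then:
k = 0.97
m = -0.70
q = 0.26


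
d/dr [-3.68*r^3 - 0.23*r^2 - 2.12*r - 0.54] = -11.04*r^2 - 0.46*r - 2.12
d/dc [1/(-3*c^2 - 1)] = 6*c/(3*c^2 + 1)^2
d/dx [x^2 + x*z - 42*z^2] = 2*x + z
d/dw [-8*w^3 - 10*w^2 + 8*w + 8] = -24*w^2 - 20*w + 8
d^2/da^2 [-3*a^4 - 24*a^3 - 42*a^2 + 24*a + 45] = -36*a^2 - 144*a - 84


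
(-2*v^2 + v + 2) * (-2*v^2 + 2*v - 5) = 4*v^4 - 6*v^3 + 8*v^2 - v - 10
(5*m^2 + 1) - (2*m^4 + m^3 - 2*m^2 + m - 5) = -2*m^4 - m^3 + 7*m^2 - m + 6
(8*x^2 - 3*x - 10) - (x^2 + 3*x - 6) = 7*x^2 - 6*x - 4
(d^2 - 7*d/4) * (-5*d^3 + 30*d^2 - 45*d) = -5*d^5 + 155*d^4/4 - 195*d^3/2 + 315*d^2/4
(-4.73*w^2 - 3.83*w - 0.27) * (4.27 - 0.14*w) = 0.6622*w^3 - 19.6609*w^2 - 16.3163*w - 1.1529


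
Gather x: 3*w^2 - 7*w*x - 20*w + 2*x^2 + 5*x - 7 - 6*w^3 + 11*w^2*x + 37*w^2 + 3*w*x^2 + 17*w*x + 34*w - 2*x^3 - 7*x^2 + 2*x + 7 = -6*w^3 + 40*w^2 + 14*w - 2*x^3 + x^2*(3*w - 5) + x*(11*w^2 + 10*w + 7)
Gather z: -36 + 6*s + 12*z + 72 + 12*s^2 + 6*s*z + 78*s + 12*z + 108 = 12*s^2 + 84*s + z*(6*s + 24) + 144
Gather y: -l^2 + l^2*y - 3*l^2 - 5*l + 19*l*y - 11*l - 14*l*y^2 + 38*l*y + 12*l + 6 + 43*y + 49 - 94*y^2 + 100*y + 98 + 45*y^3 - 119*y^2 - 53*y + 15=-4*l^2 - 4*l + 45*y^3 + y^2*(-14*l - 213) + y*(l^2 + 57*l + 90) + 168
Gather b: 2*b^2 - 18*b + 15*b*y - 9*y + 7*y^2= 2*b^2 + b*(15*y - 18) + 7*y^2 - 9*y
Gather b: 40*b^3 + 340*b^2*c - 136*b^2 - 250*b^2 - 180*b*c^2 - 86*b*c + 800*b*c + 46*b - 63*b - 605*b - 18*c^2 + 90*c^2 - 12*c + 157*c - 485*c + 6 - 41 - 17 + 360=40*b^3 + b^2*(340*c - 386) + b*(-180*c^2 + 714*c - 622) + 72*c^2 - 340*c + 308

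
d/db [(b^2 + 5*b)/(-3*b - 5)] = (-3*b^2 - 10*b - 25)/(9*b^2 + 30*b + 25)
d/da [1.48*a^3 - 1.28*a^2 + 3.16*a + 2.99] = 4.44*a^2 - 2.56*a + 3.16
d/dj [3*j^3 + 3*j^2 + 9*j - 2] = 9*j^2 + 6*j + 9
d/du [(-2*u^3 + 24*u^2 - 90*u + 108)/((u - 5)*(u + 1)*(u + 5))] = 2*(-13*u^4 + 140*u^3 - 342*u^2 - 708*u + 2475)/(u^6 + 2*u^5 - 49*u^4 - 100*u^3 + 575*u^2 + 1250*u + 625)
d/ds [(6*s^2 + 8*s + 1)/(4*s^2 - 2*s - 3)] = 22*(-2*s^2 - 2*s - 1)/(16*s^4 - 16*s^3 - 20*s^2 + 12*s + 9)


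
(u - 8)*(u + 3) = u^2 - 5*u - 24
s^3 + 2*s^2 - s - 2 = (s - 1)*(s + 1)*(s + 2)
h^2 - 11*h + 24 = (h - 8)*(h - 3)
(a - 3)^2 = a^2 - 6*a + 9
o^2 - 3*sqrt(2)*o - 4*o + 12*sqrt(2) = (o - 4)*(o - 3*sqrt(2))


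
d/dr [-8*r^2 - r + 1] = -16*r - 1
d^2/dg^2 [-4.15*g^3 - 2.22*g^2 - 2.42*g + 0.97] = -24.9*g - 4.44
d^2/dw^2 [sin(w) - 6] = -sin(w)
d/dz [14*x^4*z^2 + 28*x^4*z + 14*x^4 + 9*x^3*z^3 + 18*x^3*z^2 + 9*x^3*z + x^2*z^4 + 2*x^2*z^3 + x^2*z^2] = x^2*(28*x^2*z + 28*x^2 + 27*x*z^2 + 36*x*z + 9*x + 4*z^3 + 6*z^2 + 2*z)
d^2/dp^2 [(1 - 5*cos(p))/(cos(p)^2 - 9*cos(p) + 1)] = 2*(-45*(1 - cos(2*p))^2*cos(p) - 41*(1 - cos(2*p))^2 + 161*cos(p) - 112*cos(2*p) - 27*cos(3*p) + 10*cos(5*p) - 228)/(18*cos(p) - cos(2*p) - 3)^3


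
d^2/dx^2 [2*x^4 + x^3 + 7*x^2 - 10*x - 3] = 24*x^2 + 6*x + 14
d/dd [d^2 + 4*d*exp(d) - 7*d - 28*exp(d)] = 4*d*exp(d) + 2*d - 24*exp(d) - 7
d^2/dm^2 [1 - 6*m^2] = -12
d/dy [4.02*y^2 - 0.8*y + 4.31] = 8.04*y - 0.8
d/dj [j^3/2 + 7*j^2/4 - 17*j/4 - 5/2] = 3*j^2/2 + 7*j/2 - 17/4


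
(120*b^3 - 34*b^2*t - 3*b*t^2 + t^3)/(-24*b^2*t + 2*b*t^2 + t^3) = (-5*b + t)/t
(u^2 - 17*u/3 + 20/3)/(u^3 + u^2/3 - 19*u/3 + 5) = (u - 4)/(u^2 + 2*u - 3)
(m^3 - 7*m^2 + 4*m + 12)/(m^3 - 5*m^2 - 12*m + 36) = (m + 1)/(m + 3)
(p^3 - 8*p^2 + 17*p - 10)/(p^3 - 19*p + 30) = (p^2 - 6*p + 5)/(p^2 + 2*p - 15)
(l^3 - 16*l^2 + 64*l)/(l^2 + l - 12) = l*(l^2 - 16*l + 64)/(l^2 + l - 12)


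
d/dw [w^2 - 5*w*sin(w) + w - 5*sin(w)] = -5*w*cos(w) + 2*w - 5*sqrt(2)*sin(w + pi/4) + 1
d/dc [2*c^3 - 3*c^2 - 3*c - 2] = 6*c^2 - 6*c - 3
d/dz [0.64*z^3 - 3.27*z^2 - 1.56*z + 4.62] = 1.92*z^2 - 6.54*z - 1.56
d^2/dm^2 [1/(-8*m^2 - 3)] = 48*(1 - 8*m^2)/(8*m^2 + 3)^3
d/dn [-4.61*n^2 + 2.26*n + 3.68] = 2.26 - 9.22*n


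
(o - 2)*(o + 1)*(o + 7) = o^3 + 6*o^2 - 9*o - 14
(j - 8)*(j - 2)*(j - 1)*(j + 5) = j^4 - 6*j^3 - 29*j^2 + 114*j - 80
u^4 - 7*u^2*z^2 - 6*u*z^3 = u*(u - 3*z)*(u + z)*(u + 2*z)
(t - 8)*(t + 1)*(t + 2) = t^3 - 5*t^2 - 22*t - 16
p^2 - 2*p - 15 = (p - 5)*(p + 3)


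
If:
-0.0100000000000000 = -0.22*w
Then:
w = 0.05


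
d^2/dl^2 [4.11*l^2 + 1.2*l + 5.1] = 8.22000000000000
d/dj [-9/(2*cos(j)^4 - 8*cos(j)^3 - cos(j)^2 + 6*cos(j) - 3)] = 18*(-4*cos(j)^3 + 12*cos(j)^2 + cos(j) - 3)*sin(j)/(-2*sin(j)^4 + 3*sin(j)^2 + 2*cos(3*j) + 2)^2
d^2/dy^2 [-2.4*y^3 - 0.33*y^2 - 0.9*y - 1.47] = -14.4*y - 0.66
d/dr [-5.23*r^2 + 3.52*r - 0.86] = 3.52 - 10.46*r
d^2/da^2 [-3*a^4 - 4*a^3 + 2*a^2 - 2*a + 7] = -36*a^2 - 24*a + 4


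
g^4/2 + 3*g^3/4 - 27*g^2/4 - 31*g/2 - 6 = (g/2 + 1)*(g - 4)*(g + 1/2)*(g + 3)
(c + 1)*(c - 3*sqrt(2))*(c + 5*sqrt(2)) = c^3 + c^2 + 2*sqrt(2)*c^2 - 30*c + 2*sqrt(2)*c - 30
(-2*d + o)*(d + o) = -2*d^2 - d*o + o^2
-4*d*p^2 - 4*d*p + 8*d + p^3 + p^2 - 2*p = (-4*d + p)*(p - 1)*(p + 2)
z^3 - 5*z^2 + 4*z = z*(z - 4)*(z - 1)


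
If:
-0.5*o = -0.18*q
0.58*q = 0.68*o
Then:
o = 0.00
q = 0.00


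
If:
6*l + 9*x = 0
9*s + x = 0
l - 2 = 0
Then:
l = 2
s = 4/27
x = -4/3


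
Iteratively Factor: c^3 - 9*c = (c)*(c^2 - 9) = c*(c - 3)*(c + 3)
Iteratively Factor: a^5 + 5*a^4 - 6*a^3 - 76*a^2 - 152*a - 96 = (a + 3)*(a^4 + 2*a^3 - 12*a^2 - 40*a - 32) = (a - 4)*(a + 3)*(a^3 + 6*a^2 + 12*a + 8) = (a - 4)*(a + 2)*(a + 3)*(a^2 + 4*a + 4) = (a - 4)*(a + 2)^2*(a + 3)*(a + 2)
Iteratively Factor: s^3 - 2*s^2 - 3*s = (s)*(s^2 - 2*s - 3) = s*(s + 1)*(s - 3)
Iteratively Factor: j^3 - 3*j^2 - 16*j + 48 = (j + 4)*(j^2 - 7*j + 12) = (j - 4)*(j + 4)*(j - 3)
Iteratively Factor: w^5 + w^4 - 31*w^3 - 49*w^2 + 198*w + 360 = (w + 2)*(w^4 - w^3 - 29*w^2 + 9*w + 180) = (w - 5)*(w + 2)*(w^3 + 4*w^2 - 9*w - 36) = (w - 5)*(w - 3)*(w + 2)*(w^2 + 7*w + 12) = (w - 5)*(w - 3)*(w + 2)*(w + 3)*(w + 4)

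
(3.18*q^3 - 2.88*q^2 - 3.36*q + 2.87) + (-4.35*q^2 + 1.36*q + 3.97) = 3.18*q^3 - 7.23*q^2 - 2.0*q + 6.84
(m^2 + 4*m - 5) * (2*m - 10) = 2*m^3 - 2*m^2 - 50*m + 50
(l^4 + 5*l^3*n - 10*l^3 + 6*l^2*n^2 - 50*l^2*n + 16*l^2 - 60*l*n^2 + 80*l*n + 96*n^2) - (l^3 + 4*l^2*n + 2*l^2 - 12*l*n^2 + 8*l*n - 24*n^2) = l^4 + 5*l^3*n - 11*l^3 + 6*l^2*n^2 - 54*l^2*n + 14*l^2 - 48*l*n^2 + 72*l*n + 120*n^2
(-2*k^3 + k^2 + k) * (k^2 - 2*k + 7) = -2*k^5 + 5*k^4 - 15*k^3 + 5*k^2 + 7*k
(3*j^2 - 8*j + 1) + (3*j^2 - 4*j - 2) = 6*j^2 - 12*j - 1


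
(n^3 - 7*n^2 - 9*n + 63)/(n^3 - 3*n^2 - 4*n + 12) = (n^2 - 4*n - 21)/(n^2 - 4)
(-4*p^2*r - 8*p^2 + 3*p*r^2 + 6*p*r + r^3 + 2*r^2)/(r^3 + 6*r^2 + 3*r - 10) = (-4*p^2 + 3*p*r + r^2)/(r^2 + 4*r - 5)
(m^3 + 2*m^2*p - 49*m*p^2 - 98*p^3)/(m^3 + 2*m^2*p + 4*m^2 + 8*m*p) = (m^2 - 49*p^2)/(m*(m + 4))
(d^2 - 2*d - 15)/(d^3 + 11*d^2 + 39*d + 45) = (d - 5)/(d^2 + 8*d + 15)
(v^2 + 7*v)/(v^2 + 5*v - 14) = v/(v - 2)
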